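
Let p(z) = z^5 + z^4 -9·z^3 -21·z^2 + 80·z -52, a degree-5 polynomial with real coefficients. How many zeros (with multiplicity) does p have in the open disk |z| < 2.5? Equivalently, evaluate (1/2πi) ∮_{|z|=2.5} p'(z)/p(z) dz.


The zeros of p are: 2, (-3 + 2i), (-3 - 2i), 2, 1.
Their magnitudes are: 2, 3.606, 3.606, 2, 1.
Zeros with |z| < R = 2.5: 2, 2, 1.
Count = 3.
By the argument principle, (1/2πi) ∮_{|z|=R} p'(z)/p(z) dz equals exactly this count.

Number of zeros inside |z| < 2.5: 3.


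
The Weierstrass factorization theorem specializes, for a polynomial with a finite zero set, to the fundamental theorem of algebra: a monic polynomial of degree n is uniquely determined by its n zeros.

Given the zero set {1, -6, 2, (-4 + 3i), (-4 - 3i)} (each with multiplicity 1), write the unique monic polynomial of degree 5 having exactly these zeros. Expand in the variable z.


The polynomial is p(z) = ∏_{α ∈ S} (z − α), where S = {1, -6, 2, (-4 + 3i), (-4 - 3i)}.
Expanding the product yields: p(z) = z^5 + 11·z^4 + 33·z^3 -41·z^2 -304·z + 300.
Note conjugate pairs combine to real quadratics: (z − (-4+3i))(z − (-4−3i)) = z² + 8z + 25.
The resulting polynomial has degree 5 and real coefficients as required.

p(z) = z^5 + 11·z^4 + 33·z^3 -41·z^2 -304·z + 300.


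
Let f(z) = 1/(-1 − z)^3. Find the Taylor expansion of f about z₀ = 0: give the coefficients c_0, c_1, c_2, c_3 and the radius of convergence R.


Let w = z − z₀, so z = z₀ + w.
Then -1 − z = -1 − (z₀ + w) = (-1 − z₀) − w = -1 − w.
f(z) = 1/(-1 − w)^3 = (1/(-1)^3) · (1 − w/(-1))^{−3}.
By the binomial series (1−u)^{−3} = Σ_{n≥0} C(n+2, 2) u^n for |u|<1, with u = w/(-1):
  c_n = C(n+2, 2) / (-1)^(n+3).
  c_0 = 1/(-1)^3 = -1.
  c_1 = 3/(-1)^4 = 3.
  c_2 = 6/(-1)^5 = -6.
  c_3 = 10/(-1)^6 = 10.
The series is valid for |w/d| < 1, i.e. |z − z₀| < |d|.
Radius of convergence: R = |-1 − z₀| = |-1| = 1 (distance from z₀ to the singularity z = -1).

c_0 = -1, c_1 = 3, c_2 = -6, c_3 = 10; R = 1.


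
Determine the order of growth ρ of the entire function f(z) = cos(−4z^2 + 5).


Write cos(w) = (e^{iw} ± e^{−iw})/(2 or 2i), so |cos(w)| ≤ e^{|w|}. With w = −4z^2 + 5, |w| ≤ 4r^2 + 5 on |z|=r, giving M(r) ≤ e^{4r^2 + 5} and ρ ≤ 2. For the lower bound, choose z on |z|=r with -4z^2 purely imaginary of modulus 4r^2; then |cos(−4z^2 + 5)| grows like e^{4r^2}/2, so ρ ≥ 2. Hence ρ = 2.
Therefore ρ = 2.

Order ρ = 2.


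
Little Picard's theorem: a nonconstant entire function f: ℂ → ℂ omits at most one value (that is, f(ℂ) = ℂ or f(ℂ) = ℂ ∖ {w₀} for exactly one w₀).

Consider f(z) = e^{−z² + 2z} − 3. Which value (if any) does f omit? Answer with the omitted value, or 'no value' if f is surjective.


Little Picard bounds the complement of f(ℂ) to at most one point.
The exponent g(z) = −z² + 2z is a nonconstant polynomial, hence surjective onto ℂ. So e^{g(z)} takes every value in {e^w : w ∈ ℂ} = ℂ ∖ {0}. Adding -3 shifts the range to ℂ ∖ {-3}. f omits exactly -3.

Omitted value: -3.


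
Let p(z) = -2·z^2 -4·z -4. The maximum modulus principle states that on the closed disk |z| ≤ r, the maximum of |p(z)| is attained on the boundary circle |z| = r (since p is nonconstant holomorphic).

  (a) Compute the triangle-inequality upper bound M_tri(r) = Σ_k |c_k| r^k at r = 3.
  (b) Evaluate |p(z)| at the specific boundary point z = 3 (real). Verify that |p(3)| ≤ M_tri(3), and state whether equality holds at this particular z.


Coefficients: c_0 = -4, c_1 = -4, c_2 = -2. Radius r = 3.
Part (a). Triangle bound: M_tri(r) = Σ_k |c_k| r^k
  = |-4|·3^0 + |-4|·3^1 + |-2|·3^2
  = 4 + 12 + 18 = 34.
This bounds M(r) := max_{|z|=r} |p(z)| from above; equality holds iff all terms c_k z^k can be made to align in phase at a single z on |z|=r.
Part (b). At z = 3 (real, on the circle |z| = r):
  p(3) = (-4)·3^0 + (-4)·3^1 + (-2)·3^2 = -34.
  |p(3)| = 34.
Since all nonzero coefficients share the same sign, |p(3)| = 34 = M_tri(3); the triangle bound is attained at z = 3, so in fact M(r) = 34.

M_tri(3) = 34; |p(3)| = 34; equality at z=3: yes.


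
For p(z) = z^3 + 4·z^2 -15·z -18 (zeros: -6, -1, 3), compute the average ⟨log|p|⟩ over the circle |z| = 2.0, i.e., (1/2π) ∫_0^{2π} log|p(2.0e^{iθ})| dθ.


Zeros: -6, -1, 3; r = 2.0.
Inside |z| < r: -1. Outside (|z| ≥ r): -6, 3.
p(0) = -18, so log|p(0)| = log(18) = 2.8904.
Apply Jensen: I(r) = log|p(0)| + Σ_k log(r/|z_k|), summed over zeros inside |z| < r.
  log(r/|z_k|) for z_k = -1: log(2.0/1) = 0.6931
  Outside zeros (-6, 3) contribute nothing to the Jensen sum.
Sum over inside zeros: 0.6931.
I(r) = log|p(0)| + (inside sum) = 2.8904 + 0.6931 = 3.5835.
Note: since some zeros are outside |z| ≤ r, the simplified n·log(r) form does NOT apply — only the inside zeros contribute.

I(r) ≈ 3.5835.


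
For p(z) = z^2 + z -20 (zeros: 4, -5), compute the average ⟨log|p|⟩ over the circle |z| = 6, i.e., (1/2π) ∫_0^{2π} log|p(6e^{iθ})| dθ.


Zeros: -5, 4; r = 6.
Inside |z| < r: -5, 4. Outside (|z| ≥ r): ∅.
p(0) = -20, so log|p(0)| = log(20) = 2.9957.
Apply Jensen: I(r) = log|p(0)| + Σ_k log(r/|z_k|), summed over zeros inside |z| < r.
  log(r/|z_k|) for z_k = 4: log(6/4) = 0.4055
  log(r/|z_k|) for z_k = -5: log(6/5) = 0.1823
Sum over inside zeros: 0.5878.
I(r) = log|p(0)| + (inside sum) = 2.9957 + 0.5878 = 3.5835.
Closed form (all zeros inside, monic): I(r) = n·log(r) = 2·log(6) = 3.5835. ✓

I(r) ≈ 3.5835.


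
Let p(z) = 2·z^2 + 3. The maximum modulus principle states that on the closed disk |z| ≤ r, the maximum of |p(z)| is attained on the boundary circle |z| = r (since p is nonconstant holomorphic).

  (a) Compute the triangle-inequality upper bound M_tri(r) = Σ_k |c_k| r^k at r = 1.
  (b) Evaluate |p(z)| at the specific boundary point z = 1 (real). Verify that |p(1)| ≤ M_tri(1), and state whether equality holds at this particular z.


Coefficients: c_0 = 3, c_1 = 0, c_2 = 2. Radius r = 1.
Part (a). Triangle bound: M_tri(r) = Σ_k |c_k| r^k
  = |3|·1^0 + |0|·1^1 + |2|·1^2
  = 3 + 0 + 2 = 5.
This bounds M(r) := max_{|z|=r} |p(z)| from above; equality holds iff all terms c_k z^k can be made to align in phase at a single z on |z|=r.
Part (b). At z = 1 (real, on the circle |z| = r):
  p(1) = (3)·1^0 + (0)·1^1 + (2)·1^2 = 5.
  |p(1)| = 5.
Since all nonzero coefficients share the same sign, |p(1)| = 5 = M_tri(1); the triangle bound is attained at z = 1, so in fact M(r) = 5.

M_tri(1) = 5; |p(1)| = 5; equality at z=1: yes.


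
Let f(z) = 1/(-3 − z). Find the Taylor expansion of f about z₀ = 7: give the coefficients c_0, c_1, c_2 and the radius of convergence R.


Let w = z − z₀, so z = z₀ + w.
Then -3 − z = -3 − (z₀ + w) = (-3 − z₀) − w = -10 − w.
f(z) = 1/(-10 − w) = (1/(-10)) · 1/(1 − w/(-10)) = Σ_{n≥0} w^n / (-10)^(n+1).
So c_n = 1/(-10)^(n+1):
  c_0 = 1/(-10)^1 = -1/10.
  c_1 = 1/(-10)^2 = 1/100.
  c_2 = 1/(-10)^3 = -1/1000.
The series is valid for |w/d| < 1, i.e. |z − z₀| < |d|.
Radius of convergence: R = |-3 − z₀| = |-10| = 10 (distance from z₀ to the singularity z = -3).

c_0 = -1/10, c_1 = 1/100, c_2 = -1/1000; R = 10.


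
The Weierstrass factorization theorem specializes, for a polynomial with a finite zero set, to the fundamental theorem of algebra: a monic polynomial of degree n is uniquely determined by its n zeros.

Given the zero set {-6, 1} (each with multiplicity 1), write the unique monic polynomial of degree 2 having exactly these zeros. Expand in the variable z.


The polynomial is p(z) = ∏_{α ∈ S} (z − α), where S = {-6, 1}.
Expanding the product yields: p(z) = z^2 + 5·z -6.
The resulting polynomial has degree 2 and real coefficients as required.

p(z) = z^2 + 5·z -6.


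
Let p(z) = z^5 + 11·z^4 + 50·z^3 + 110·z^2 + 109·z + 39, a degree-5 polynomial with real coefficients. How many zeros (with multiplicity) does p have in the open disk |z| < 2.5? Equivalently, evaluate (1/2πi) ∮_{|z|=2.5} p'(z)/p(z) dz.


The zeros of p are: (-3 + 2i), (-3 - 2i), -1, -1, -3.
Their magnitudes are: 3.606, 3.606, 1, 1, 3.
Zeros with |z| < R = 2.5: -1, -1.
Count = 2.
By the argument principle, (1/2πi) ∮_{|z|=R} p'(z)/p(z) dz equals exactly this count.

Number of zeros inside |z| < 2.5: 2.


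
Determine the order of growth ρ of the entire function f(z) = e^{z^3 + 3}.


|e^{z^3 + 3}| = e^{Re(1·z^3) + 3} ≤ e^{1|z|^3 + 3} = e^{1r^3 + 3} on |z| = r, so ρ ≤ 3. Choosing z on |z|=r so that 1·z^3 is real positive (always possible by picking arg z appropriately) gives |f(z)| = e^{1r^3 + 3}, matching the bound. The additive constant 3 does not affect log log M(r) ~ 3·log r. Hence ρ = 3.
Therefore ρ = 3.

Order ρ = 3.


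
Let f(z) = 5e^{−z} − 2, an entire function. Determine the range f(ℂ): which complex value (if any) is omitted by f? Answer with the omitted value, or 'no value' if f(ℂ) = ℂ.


Little Picard bounds the complement of f(ℂ) to at most one point.
e^{−z} is never zero on ℂ, so 5·e^{−z} takes every value in ℂ ∖ {0}. Adding -2 shifts the range to ℂ ∖ {-2}. Thus f omits exactly the value -2.

Omitted value: -2.


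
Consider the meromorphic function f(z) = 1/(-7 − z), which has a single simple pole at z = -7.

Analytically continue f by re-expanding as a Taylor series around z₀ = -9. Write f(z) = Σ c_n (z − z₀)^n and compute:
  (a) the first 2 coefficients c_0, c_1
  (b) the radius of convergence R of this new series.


Let w = z − z₀, so z = z₀ + w.
Then -7 − z = -7 − (z₀ + w) = (-7 − z₀) − w = 2 − w.
f(z) = 1/(2 − w) = (1/(2)) · 1/(1 − w/(2)) = Σ_{n≥0} w^n / (2)^(n+1).
So c_n = 1/(2)^(n+1):
  c_0 = 1/(2)^1 = 1/2.
  c_1 = 1/(2)^2 = 1/4.
The series is valid for |w/d| < 1, i.e. |z − z₀| < |d|.
Radius of convergence: R = |-7 − z₀| = |2| = 2 (distance from z₀ to the singularity z = -7).

c_0 = 1/2, c_1 = 1/4; R = 2.


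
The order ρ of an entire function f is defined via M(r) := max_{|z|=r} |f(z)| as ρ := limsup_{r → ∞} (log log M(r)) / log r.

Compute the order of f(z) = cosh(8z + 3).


cosh(w) is a linear combination of e^{iw} and e^{−iw} (or e^w, e^{−w} in the hyperbolic case), so |cosh(w)| ≤ e^{|w|}. With w = 8z + 3, |w| ≤ 8|z| + 3 = 8r + 3 on |z| = r, giving M(r) ≤ e^{8r + 3}, so ρ ≤ 1. On a suitable ray (z = it for sin/cos; z = t for sinh/cosh, t real → ∞), |cosh(8z + 3)| grows like e^{8|t|}/2, so ρ ≥ 1. Hence ρ = 1.
Therefore ρ = 1.

Order ρ = 1.


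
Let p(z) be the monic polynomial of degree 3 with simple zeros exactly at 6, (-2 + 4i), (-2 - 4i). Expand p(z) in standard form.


The polynomial is p(z) = ∏_{α ∈ S} (z − α), where S = {6, (-2 + 4i), (-2 - 4i)}.
Expanding the product yields: p(z) = z^3 -2·z^2 -4·z -120.
Note conjugate pairs combine to real quadratics: (z − (-2+4i))(z − (-2−4i)) = z² + 4z + 20.
The resulting polynomial has degree 3 and real coefficients as required.

p(z) = z^3 -2·z^2 -4·z -120.


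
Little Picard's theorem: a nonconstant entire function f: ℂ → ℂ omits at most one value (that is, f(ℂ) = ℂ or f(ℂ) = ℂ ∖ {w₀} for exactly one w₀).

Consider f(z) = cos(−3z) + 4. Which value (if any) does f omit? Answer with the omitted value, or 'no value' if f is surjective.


Little Picard bounds the complement of f(ℂ) to at most one point.
cos is entire and surjective onto ℂ: for every w ∈ ℂ, cos(ζ) = w has a solution ζ ∈ ℂ (e.g., via the complex inverse arccos). With ζ = −3z this gives z = ζ/(-3). Then 1·cos(−3z) takes every value in 1·ℂ = ℂ, and adding 4 is a bijection of ℂ. So f is surjective and omits no value. (Note: only on the real line is cos bounded by [−1, 1].)

Omitted value: no value.


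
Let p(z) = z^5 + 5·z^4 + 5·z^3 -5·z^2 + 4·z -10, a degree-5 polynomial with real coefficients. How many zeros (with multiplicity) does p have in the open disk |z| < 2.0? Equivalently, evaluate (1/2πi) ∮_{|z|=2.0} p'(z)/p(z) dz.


The zeros of p are: (0 + 1i), (0 - 1i), (-3 + 1i), (-3 - 1i), 1.
Their magnitudes are: 1, 1, 3.162, 3.162, 1.
Zeros with |z| < R = 2.0: (0 + 1i), (0 - 1i), 1.
Count = 3.
By the argument principle, (1/2πi) ∮_{|z|=R} p'(z)/p(z) dz equals exactly this count.

Number of zeros inside |z| < 2.0: 3.


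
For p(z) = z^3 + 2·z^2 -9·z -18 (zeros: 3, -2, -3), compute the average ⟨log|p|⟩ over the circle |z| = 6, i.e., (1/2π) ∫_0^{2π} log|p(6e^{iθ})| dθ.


Zeros: -3, -2, 3; r = 6.
Inside |z| < r: -3, -2, 3. Outside (|z| ≥ r): ∅.
p(0) = -18, so log|p(0)| = log(18) = 2.8904.
Apply Jensen: I(r) = log|p(0)| + Σ_k log(r/|z_k|), summed over zeros inside |z| < r.
  log(r/|z_k|) for z_k = 3: log(6/3) = 0.6931
  log(r/|z_k|) for z_k = -2: log(6/2) = 1.0986
  log(r/|z_k|) for z_k = -3: log(6/3) = 0.6931
Sum over inside zeros: 2.4849.
I(r) = log|p(0)| + (inside sum) = 2.8904 + 2.4849 = 5.3753.
Closed form (all zeros inside, monic): I(r) = n·log(r) = 3·log(6) = 5.3753. ✓

I(r) ≈ 5.3753.


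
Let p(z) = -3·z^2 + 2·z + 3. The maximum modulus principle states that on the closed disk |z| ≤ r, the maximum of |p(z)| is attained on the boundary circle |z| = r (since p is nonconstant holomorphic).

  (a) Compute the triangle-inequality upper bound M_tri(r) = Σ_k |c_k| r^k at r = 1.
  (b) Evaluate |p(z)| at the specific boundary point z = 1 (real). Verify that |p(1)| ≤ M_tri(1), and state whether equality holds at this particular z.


Coefficients: c_0 = 3, c_1 = 2, c_2 = -3. Radius r = 1.
Part (a). Triangle bound: M_tri(r) = Σ_k |c_k| r^k
  = |3|·1^0 + |2|·1^1 + |-3|·1^2
  = 3 + 2 + 3 = 8.
This bounds M(r) := max_{|z|=r} |p(z)| from above; equality holds iff all terms c_k z^k can be made to align in phase at a single z on |z|=r.
Part (b). At z = 1 (real, on the circle |z| = r):
  p(1) = (3)·1^0 + (2)·1^1 + (-3)·1^2 = 2.
  |p(1)| = 2.
Check: |p(1)| = 2 ≤ 8 = M_tri(1). ✓ Equality does not hold at z = 1 (the coefficients have mixed signs, so the terms do not all align in phase there).

M_tri(1) = 8; |p(1)| = 2; equality at z=1: no.


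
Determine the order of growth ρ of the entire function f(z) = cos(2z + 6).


cos(w) is a linear combination of e^{iw} and e^{−iw} (or e^w, e^{−w} in the hyperbolic case), so |cos(w)| ≤ e^{|w|}. With w = 2z + 6, |w| ≤ 2|z| + 6 = 2r + 6 on |z| = r, giving M(r) ≤ e^{2r + 6}, so ρ ≤ 1. On a suitable ray (z = it for sin/cos; z = t for sinh/cosh, t real → ∞), |cos(2z + 6)| grows like e^{2|t|}/2, so ρ ≥ 1. Hence ρ = 1.
Therefore ρ = 1.

Order ρ = 1.


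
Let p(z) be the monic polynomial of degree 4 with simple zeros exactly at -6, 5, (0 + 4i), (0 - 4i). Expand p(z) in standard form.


The polynomial is p(z) = ∏_{α ∈ S} (z − α), where S = {-6, 5, (0 + 4i), (0 - 4i)}.
Expanding the product yields: p(z) = z^4 + z^3 -14·z^2 + 16·z -480.
Note conjugate pairs combine to real quadratics: (z − (0+4i))(z − (0−4i)) = z² + 16.
The resulting polynomial has degree 4 and real coefficients as required.

p(z) = z^4 + z^3 -14·z^2 + 16·z -480.


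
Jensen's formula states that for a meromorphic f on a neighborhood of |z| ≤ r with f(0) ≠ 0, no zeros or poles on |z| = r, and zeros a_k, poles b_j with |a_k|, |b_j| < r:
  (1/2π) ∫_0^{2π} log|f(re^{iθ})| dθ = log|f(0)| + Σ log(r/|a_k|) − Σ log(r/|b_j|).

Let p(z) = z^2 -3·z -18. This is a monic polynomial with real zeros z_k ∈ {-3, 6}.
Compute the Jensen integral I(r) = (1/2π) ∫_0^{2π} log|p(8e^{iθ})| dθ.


Zeros: -3, 6; r = 8.
Inside |z| < r: -3, 6. Outside (|z| ≥ r): ∅.
p(0) = -18, so log|p(0)| = log(18) = 2.8904.
Apply Jensen: I(r) = log|p(0)| + Σ_k log(r/|z_k|), summed over zeros inside |z| < r.
  log(r/|z_k|) for z_k = -3: log(8/3) = 0.9808
  log(r/|z_k|) for z_k = 6: log(8/6) = 0.2877
Sum over inside zeros: 1.2685.
I(r) = log|p(0)| + (inside sum) = 2.8904 + 1.2685 = 4.1589.
Closed form (all zeros inside, monic): I(r) = n·log(r) = 2·log(8) = 4.1589. ✓

I(r) ≈ 4.1589.


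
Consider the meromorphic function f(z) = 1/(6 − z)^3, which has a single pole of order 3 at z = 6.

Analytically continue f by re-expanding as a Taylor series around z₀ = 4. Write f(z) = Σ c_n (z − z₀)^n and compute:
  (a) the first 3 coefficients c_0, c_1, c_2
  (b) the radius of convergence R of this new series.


Let w = z − z₀, so z = z₀ + w.
Then 6 − z = 6 − (z₀ + w) = (6 − z₀) − w = 2 − w.
f(z) = 1/(2 − w)^3 = (1/(2)^3) · (1 − w/(2))^{−3}.
By the binomial series (1−u)^{−3} = Σ_{n≥0} C(n+2, 2) u^n for |u|<1, with u = w/(2):
  c_n = C(n+2, 2) / (2)^(n+3).
  c_0 = 1/(2)^3 = 1/8.
  c_1 = 3/(2)^4 = 3/16.
  c_2 = 6/(2)^5 = 3/16.
The series is valid for |w/d| < 1, i.e. |z − z₀| < |d|.
Radius of convergence: R = |6 − z₀| = |2| = 2 (distance from z₀ to the singularity z = 6).

c_0 = 1/8, c_1 = 3/16, c_2 = 3/16; R = 2.


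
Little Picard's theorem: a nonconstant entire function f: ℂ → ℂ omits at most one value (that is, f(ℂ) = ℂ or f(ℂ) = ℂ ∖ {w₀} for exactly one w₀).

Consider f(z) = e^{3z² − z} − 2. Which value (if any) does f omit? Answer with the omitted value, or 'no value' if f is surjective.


Little Picard bounds the complement of f(ℂ) to at most one point.
The exponent g(z) = 3z² − z is a nonconstant polynomial, hence surjective onto ℂ. So e^{g(z)} takes every value in {e^w : w ∈ ℂ} = ℂ ∖ {0}. Adding -2 shifts the range to ℂ ∖ {-2}. f omits exactly -2.

Omitted value: -2.


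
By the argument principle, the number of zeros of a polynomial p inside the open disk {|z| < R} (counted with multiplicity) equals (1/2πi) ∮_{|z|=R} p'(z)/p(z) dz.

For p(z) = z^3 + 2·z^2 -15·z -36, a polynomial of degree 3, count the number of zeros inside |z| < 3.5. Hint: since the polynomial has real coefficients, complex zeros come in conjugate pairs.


The zeros of p are: -3, -3, 4.
Their magnitudes are: 3, 3, 4.
Zeros with |z| < R = 3.5: -3, -3.
Count = 2.
By the argument principle, (1/2πi) ∮_{|z|=R} p'(z)/p(z) dz equals exactly this count.

Number of zeros inside |z| < 3.5: 2.


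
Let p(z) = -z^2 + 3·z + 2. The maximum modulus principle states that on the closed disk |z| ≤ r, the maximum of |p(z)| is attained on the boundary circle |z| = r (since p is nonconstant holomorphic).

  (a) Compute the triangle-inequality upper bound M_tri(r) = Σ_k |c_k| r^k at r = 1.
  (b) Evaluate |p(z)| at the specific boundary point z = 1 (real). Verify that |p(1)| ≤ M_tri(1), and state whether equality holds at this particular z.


Coefficients: c_0 = 2, c_1 = 3, c_2 = -1. Radius r = 1.
Part (a). Triangle bound: M_tri(r) = Σ_k |c_k| r^k
  = |2|·1^0 + |3|·1^1 + |-1|·1^2
  = 2 + 3 + 1 = 6.
This bounds M(r) := max_{|z|=r} |p(z)| from above; equality holds iff all terms c_k z^k can be made to align in phase at a single z on |z|=r.
Part (b). At z = 1 (real, on the circle |z| = r):
  p(1) = (2)·1^0 + (3)·1^1 + (-1)·1^2 = 4.
  |p(1)| = 4.
Check: |p(1)| = 4 ≤ 6 = M_tri(1). ✓ Equality does not hold at z = 1 (the coefficients have mixed signs, so the terms do not all align in phase there).

M_tri(1) = 6; |p(1)| = 4; equality at z=1: no.


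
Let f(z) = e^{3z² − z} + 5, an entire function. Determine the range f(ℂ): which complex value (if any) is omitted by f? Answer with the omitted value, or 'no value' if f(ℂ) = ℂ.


Little Picard bounds the complement of f(ℂ) to at most one point.
The exponent g(z) = 3z² − z is a nonconstant polynomial, hence surjective onto ℂ. So e^{g(z)} takes every value in {e^w : w ∈ ℂ} = ℂ ∖ {0}. Adding 5 shifts the range to ℂ ∖ {5}. f omits exactly 5.

Omitted value: 5.


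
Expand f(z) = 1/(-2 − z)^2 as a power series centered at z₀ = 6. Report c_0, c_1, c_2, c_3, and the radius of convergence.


Let w = z − z₀, so z = z₀ + w.
Then -2 − z = -2 − (z₀ + w) = (-2 − z₀) − w = -8 − w.
f(z) = 1/(-8 − w)^2 = (1/(-8)^2) · (1 − w/(-8))^{−2}.
By the binomial series (1−u)^{−2} = Σ_{n≥0} C(n+1, 1) u^n for |u|<1, with u = w/(-8):
  c_n = C(n+1, 1) / (-8)^(n+2).
  c_0 = 1/(-8)^2 = 1/64.
  c_1 = 2/(-8)^3 = -1/256.
  c_2 = 3/(-8)^4 = 3/4096.
  c_3 = 4/(-8)^5 = -1/8192.
The series is valid for |w/d| < 1, i.e. |z − z₀| < |d|.
Radius of convergence: R = |-2 − z₀| = |-8| = 8 (distance from z₀ to the singularity z = -2).

c_0 = 1/64, c_1 = -1/256, c_2 = 3/4096, c_3 = -1/8192; R = 8.


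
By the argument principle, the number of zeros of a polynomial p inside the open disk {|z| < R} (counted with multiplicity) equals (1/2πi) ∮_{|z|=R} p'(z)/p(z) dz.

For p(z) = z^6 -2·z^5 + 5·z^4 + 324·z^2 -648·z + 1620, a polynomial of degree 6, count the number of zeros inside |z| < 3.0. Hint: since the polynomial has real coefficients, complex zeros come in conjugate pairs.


The zeros of p are: (1 + 2i), (1 - 2i), (-3 + 3i), (-3 - 3i), (3 + 3i), (3 - 3i).
Their magnitudes are: 2.236, 2.236, 4.243, 4.243, 4.243, 4.243.
Zeros with |z| < R = 3.0: (1 + 2i), (1 - 2i).
Count = 2.
By the argument principle, (1/2πi) ∮_{|z|=R} p'(z)/p(z) dz equals exactly this count.

Number of zeros inside |z| < 3.0: 2.


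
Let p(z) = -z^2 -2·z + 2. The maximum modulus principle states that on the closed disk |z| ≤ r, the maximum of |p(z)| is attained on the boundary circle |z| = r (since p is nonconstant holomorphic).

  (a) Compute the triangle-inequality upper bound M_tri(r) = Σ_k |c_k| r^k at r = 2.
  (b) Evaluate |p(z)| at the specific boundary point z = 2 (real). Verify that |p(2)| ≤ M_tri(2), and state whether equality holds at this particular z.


Coefficients: c_0 = 2, c_1 = -2, c_2 = -1. Radius r = 2.
Part (a). Triangle bound: M_tri(r) = Σ_k |c_k| r^k
  = |2|·2^0 + |-2|·2^1 + |-1|·2^2
  = 2 + 4 + 4 = 10.
This bounds M(r) := max_{|z|=r} |p(z)| from above; equality holds iff all terms c_k z^k can be made to align in phase at a single z on |z|=r.
Part (b). At z = 2 (real, on the circle |z| = r):
  p(2) = (2)·2^0 + (-2)·2^1 + (-1)·2^2 = -6.
  |p(2)| = 6.
Check: |p(2)| = 6 ≤ 10 = M_tri(2). ✓ Equality does not hold at z = 2 (the coefficients have mixed signs, so the terms do not all align in phase there).

M_tri(2) = 10; |p(2)| = 6; equality at z=2: no.


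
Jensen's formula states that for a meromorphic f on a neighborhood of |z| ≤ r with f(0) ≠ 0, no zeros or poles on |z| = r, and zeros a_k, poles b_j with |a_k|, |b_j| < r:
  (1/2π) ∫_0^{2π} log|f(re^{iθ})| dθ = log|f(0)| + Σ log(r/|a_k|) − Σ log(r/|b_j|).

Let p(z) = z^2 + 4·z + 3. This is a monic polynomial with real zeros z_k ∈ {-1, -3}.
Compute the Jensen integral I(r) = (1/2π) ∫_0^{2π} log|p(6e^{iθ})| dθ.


Zeros: -3, -1; r = 6.
Inside |z| < r: -3, -1. Outside (|z| ≥ r): ∅.
p(0) = 3, so log|p(0)| = log(3) = 1.0986.
Apply Jensen: I(r) = log|p(0)| + Σ_k log(r/|z_k|), summed over zeros inside |z| < r.
  log(r/|z_k|) for z_k = -1: log(6/1) = 1.7918
  log(r/|z_k|) for z_k = -3: log(6/3) = 0.6931
Sum over inside zeros: 2.4849.
I(r) = log|p(0)| + (inside sum) = 1.0986 + 2.4849 = 3.5835.
Closed form (all zeros inside, monic): I(r) = n·log(r) = 2·log(6) = 3.5835. ✓

I(r) ≈ 3.5835.


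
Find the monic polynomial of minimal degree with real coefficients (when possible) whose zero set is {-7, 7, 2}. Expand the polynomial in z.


The polynomial is p(z) = ∏_{α ∈ S} (z − α), where S = {-7, 7, 2}.
Expanding the product yields: p(z) = z^3 -2·z^2 -49·z + 98.
The resulting polynomial has degree 3 and real coefficients as required.

p(z) = z^3 -2·z^2 -49·z + 98.


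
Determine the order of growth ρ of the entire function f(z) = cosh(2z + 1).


cosh(w) is a linear combination of e^{iw} and e^{−iw} (or e^w, e^{−w} in the hyperbolic case), so |cosh(w)| ≤ e^{|w|}. With w = 2z + 1, |w| ≤ 2|z| + 1 = 2r + 1 on |z| = r, giving M(r) ≤ e^{2r + 1}, so ρ ≤ 1. On a suitable ray (z = it for sin/cos; z = t for sinh/cosh, t real → ∞), |cosh(2z + 1)| grows like e^{2|t|}/2, so ρ ≥ 1. Hence ρ = 1.
Therefore ρ = 1.

Order ρ = 1.


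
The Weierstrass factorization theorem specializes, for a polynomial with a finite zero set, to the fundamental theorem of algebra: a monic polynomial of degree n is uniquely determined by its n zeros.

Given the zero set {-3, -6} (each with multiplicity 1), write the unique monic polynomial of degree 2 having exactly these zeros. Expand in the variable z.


The polynomial is p(z) = ∏_{α ∈ S} (z − α), where S = {-3, -6}.
Expanding the product yields: p(z) = z^2 + 9·z + 18.
The resulting polynomial has degree 2 and real coefficients as required.

p(z) = z^2 + 9·z + 18.


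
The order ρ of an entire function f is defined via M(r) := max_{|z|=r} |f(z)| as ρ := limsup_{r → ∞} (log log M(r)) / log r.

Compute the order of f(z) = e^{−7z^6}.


|e^{−7z^6}| = e^{Re(-7·z^6) + 0} ≤ e^{7|z|^6 + 0} = e^{7r^6 + 0} on |z| = r, so ρ ≤ 6. Choosing z on |z|=r so that -7·z^6 is real positive (always possible by picking arg z appropriately) gives |f(z)| = e^{7r^6 + 0}, matching the bound. The additive constant 0 does not affect log log M(r) ~ 6·log r. Hence ρ = 6.
Therefore ρ = 6.

Order ρ = 6.


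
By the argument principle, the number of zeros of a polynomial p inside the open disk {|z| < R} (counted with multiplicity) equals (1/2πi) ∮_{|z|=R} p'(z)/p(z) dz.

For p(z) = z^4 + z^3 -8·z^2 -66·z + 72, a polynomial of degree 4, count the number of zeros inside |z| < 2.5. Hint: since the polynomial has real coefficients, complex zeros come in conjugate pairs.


The zeros of p are: 4, (-3 + 3i), (-3 - 3i), 1.
Their magnitudes are: 4, 4.243, 4.243, 1.
Zeros with |z| < R = 2.5: 1.
Count = 1.
By the argument principle, (1/2πi) ∮_{|z|=R} p'(z)/p(z) dz equals exactly this count.

Number of zeros inside |z| < 2.5: 1.


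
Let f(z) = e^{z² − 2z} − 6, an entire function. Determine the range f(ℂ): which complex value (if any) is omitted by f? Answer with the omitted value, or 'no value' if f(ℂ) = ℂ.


Little Picard bounds the complement of f(ℂ) to at most one point.
The exponent g(z) = z² − 2z is a nonconstant polynomial, hence surjective onto ℂ. So e^{g(z)} takes every value in {e^w : w ∈ ℂ} = ℂ ∖ {0}. Adding -6 shifts the range to ℂ ∖ {-6}. f omits exactly -6.

Omitted value: -6.


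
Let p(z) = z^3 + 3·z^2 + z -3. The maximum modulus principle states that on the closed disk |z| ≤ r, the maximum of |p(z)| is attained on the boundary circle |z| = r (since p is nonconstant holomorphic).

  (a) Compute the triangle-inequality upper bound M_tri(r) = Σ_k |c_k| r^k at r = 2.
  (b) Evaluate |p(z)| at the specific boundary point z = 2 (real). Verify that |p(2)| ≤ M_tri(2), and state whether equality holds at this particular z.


Coefficients: c_0 = -3, c_1 = 1, c_2 = 3, c_3 = 1. Radius r = 2.
Part (a). Triangle bound: M_tri(r) = Σ_k |c_k| r^k
  = |-3|·2^0 + |1|·2^1 + |3|·2^2 + |1|·2^3
  = 3 + 2 + 12 + 8 = 25.
This bounds M(r) := max_{|z|=r} |p(z)| from above; equality holds iff all terms c_k z^k can be made to align in phase at a single z on |z|=r.
Part (b). At z = 2 (real, on the circle |z| = r):
  p(2) = (-3)·2^0 + (1)·2^1 + (3)·2^2 + (1)·2^3 = 19.
  |p(2)| = 19.
Check: |p(2)| = 19 ≤ 25 = M_tri(2). ✓ Equality does not hold at z = 2 (the coefficients have mixed signs, so the terms do not all align in phase there).

M_tri(2) = 25; |p(2)| = 19; equality at z=2: no.


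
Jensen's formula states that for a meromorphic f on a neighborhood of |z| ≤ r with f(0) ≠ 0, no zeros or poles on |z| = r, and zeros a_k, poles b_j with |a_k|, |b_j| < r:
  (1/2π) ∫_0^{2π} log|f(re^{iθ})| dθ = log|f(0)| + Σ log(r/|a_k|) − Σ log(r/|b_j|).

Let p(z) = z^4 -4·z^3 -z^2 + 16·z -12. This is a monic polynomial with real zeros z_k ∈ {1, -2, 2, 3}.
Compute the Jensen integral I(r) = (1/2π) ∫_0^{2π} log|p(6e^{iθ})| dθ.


Zeros: -2, 1, 2, 3; r = 6.
Inside |z| < r: -2, 1, 2, 3. Outside (|z| ≥ r): ∅.
p(0) = -12, so log|p(0)| = log(12) = 2.4849.
Apply Jensen: I(r) = log|p(0)| + Σ_k log(r/|z_k|), summed over zeros inside |z| < r.
  log(r/|z_k|) for z_k = 1: log(6/1) = 1.7918
  log(r/|z_k|) for z_k = -2: log(6/2) = 1.0986
  log(r/|z_k|) for z_k = 2: log(6/2) = 1.0986
  log(r/|z_k|) for z_k = 3: log(6/3) = 0.6931
Sum over inside zeros: 4.6821.
I(r) = log|p(0)| + (inside sum) = 2.4849 + 4.6821 = 7.1670.
Closed form (all zeros inside, monic): I(r) = n·log(r) = 4·log(6) = 7.1670. ✓

I(r) ≈ 7.1670.


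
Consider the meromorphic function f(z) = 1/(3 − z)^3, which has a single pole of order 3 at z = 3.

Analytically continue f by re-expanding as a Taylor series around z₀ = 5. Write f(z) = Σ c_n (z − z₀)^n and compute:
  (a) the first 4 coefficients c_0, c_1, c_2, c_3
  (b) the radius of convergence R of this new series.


Let w = z − z₀, so z = z₀ + w.
Then 3 − z = 3 − (z₀ + w) = (3 − z₀) − w = -2 − w.
f(z) = 1/(-2 − w)^3 = (1/(-2)^3) · (1 − w/(-2))^{−3}.
By the binomial series (1−u)^{−3} = Σ_{n≥0} C(n+2, 2) u^n for |u|<1, with u = w/(-2):
  c_n = C(n+2, 2) / (-2)^(n+3).
  c_0 = 1/(-2)^3 = -1/8.
  c_1 = 3/(-2)^4 = 3/16.
  c_2 = 6/(-2)^5 = -3/16.
  c_3 = 10/(-2)^6 = 5/32.
The series is valid for |w/d| < 1, i.e. |z − z₀| < |d|.
Radius of convergence: R = |3 − z₀| = |-2| = 2 (distance from z₀ to the singularity z = 3).

c_0 = -1/8, c_1 = 3/16, c_2 = -3/16, c_3 = 5/32; R = 2.


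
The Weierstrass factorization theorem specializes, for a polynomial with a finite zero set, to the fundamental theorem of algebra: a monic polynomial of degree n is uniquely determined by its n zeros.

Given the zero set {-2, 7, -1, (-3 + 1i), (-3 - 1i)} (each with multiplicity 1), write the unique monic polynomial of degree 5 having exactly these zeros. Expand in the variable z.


The polynomial is p(z) = ∏_{α ∈ S} (z − α), where S = {-2, 7, -1, (-3 + 1i), (-3 - 1i)}.
Expanding the product yields: p(z) = z^5 + 2·z^4 -33·z^3 -168·z^2 -274·z -140.
Note conjugate pairs combine to real quadratics: (z − (-3+1i))(z − (-3−1i)) = z² + 6z + 10.
The resulting polynomial has degree 5 and real coefficients as required.

p(z) = z^5 + 2·z^4 -33·z^3 -168·z^2 -274·z -140.


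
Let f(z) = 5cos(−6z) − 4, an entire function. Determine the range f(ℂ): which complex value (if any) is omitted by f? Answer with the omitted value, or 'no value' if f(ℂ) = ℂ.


Little Picard bounds the complement of f(ℂ) to at most one point.
cos is entire and surjective onto ℂ: for every w ∈ ℂ, cos(ζ) = w has a solution ζ ∈ ℂ (e.g., via the complex inverse arccos). With ζ = −6z this gives z = ζ/(-6). Then 5·cos(−6z) takes every value in 5·ℂ = ℂ, and adding -4 is a bijection of ℂ. So f is surjective and omits no value. (Note: only on the real line is cos bounded by [−1, 1].)

Omitted value: no value.


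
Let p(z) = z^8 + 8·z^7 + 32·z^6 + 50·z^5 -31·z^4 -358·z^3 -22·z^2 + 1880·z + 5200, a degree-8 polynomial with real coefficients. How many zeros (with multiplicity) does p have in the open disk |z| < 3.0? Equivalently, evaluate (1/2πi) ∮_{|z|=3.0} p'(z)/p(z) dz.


The zeros of p are: (-2 + 2i), (-2 - 2i), (-3 + 2i), (-3 - 2i), (-1 + 3i), (-1 - 3i), (2 + 1i), (2 - 1i).
Their magnitudes are: 2.828, 2.828, 3.606, 3.606, 3.162, 3.162, 2.236, 2.236.
Zeros with |z| < R = 3.0: (-2 + 2i), (-2 - 2i), (2 + 1i), (2 - 1i).
Count = 4.
By the argument principle, (1/2πi) ∮_{|z|=R} p'(z)/p(z) dz equals exactly this count.

Number of zeros inside |z| < 3.0: 4.


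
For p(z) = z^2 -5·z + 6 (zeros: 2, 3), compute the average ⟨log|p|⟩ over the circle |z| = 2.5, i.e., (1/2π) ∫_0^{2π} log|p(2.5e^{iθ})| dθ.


Zeros: 2, 3; r = 2.5.
Inside |z| < r: 2. Outside (|z| ≥ r): 3.
p(0) = 6, so log|p(0)| = log(6) = 1.7918.
Apply Jensen: I(r) = log|p(0)| + Σ_k log(r/|z_k|), summed over zeros inside |z| < r.
  log(r/|z_k|) for z_k = 2: log(2.5/2) = 0.2231
  Outside zeros (3) contribute nothing to the Jensen sum.
Sum over inside zeros: 0.2231.
I(r) = log|p(0)| + (inside sum) = 1.7918 + 0.2231 = 2.0149.
Note: since some zeros are outside |z| ≤ r, the simplified n·log(r) form does NOT apply — only the inside zeros contribute.

I(r) ≈ 2.0149.


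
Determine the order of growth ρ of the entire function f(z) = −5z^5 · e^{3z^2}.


M(r) = max_{|z|=r} |-5|·|z|^5·|e^{3z^2}| = 5·r^5 · e^{3r^2} (the factors attain their maxima compatibly on |z|=r). Then log M(r) = log 5 + 5·log r + 3r^2, dominated by the last term, so log log M(r) ~ 2·log r. The polynomial factor -5z^5 contributes only a log r term and does not affect the order. ρ = 2.
Therefore ρ = 2.

Order ρ = 2.


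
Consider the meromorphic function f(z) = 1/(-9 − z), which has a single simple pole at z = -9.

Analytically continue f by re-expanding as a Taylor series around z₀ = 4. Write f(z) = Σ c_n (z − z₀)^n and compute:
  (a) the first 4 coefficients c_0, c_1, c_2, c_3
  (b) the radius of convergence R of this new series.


Let w = z − z₀, so z = z₀ + w.
Then -9 − z = -9 − (z₀ + w) = (-9 − z₀) − w = -13 − w.
f(z) = 1/(-13 − w) = (1/(-13)) · 1/(1 − w/(-13)) = Σ_{n≥0} w^n / (-13)^(n+1).
So c_n = 1/(-13)^(n+1):
  c_0 = 1/(-13)^1 = -1/13.
  c_1 = 1/(-13)^2 = 1/169.
  c_2 = 1/(-13)^3 = -1/2197.
  c_3 = 1/(-13)^4 = 1/28561.
The series is valid for |w/d| < 1, i.e. |z − z₀| < |d|.
Radius of convergence: R = |-9 − z₀| = |-13| = 13 (distance from z₀ to the singularity z = -9).

c_0 = -1/13, c_1 = 1/169, c_2 = -1/2197, c_3 = 1/28561; R = 13.


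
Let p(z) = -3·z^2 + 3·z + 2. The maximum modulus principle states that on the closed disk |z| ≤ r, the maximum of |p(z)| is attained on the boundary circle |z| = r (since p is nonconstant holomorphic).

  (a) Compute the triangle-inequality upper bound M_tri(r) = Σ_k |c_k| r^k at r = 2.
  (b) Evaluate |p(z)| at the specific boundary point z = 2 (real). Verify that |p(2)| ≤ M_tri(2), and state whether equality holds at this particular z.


Coefficients: c_0 = 2, c_1 = 3, c_2 = -3. Radius r = 2.
Part (a). Triangle bound: M_tri(r) = Σ_k |c_k| r^k
  = |2|·2^0 + |3|·2^1 + |-3|·2^2
  = 2 + 6 + 12 = 20.
This bounds M(r) := max_{|z|=r} |p(z)| from above; equality holds iff all terms c_k z^k can be made to align in phase at a single z on |z|=r.
Part (b). At z = 2 (real, on the circle |z| = r):
  p(2) = (2)·2^0 + (3)·2^1 + (-3)·2^2 = -4.
  |p(2)| = 4.
Check: |p(2)| = 4 ≤ 20 = M_tri(2). ✓ Equality does not hold at z = 2 (the coefficients have mixed signs, so the terms do not all align in phase there).

M_tri(2) = 20; |p(2)| = 4; equality at z=2: no.


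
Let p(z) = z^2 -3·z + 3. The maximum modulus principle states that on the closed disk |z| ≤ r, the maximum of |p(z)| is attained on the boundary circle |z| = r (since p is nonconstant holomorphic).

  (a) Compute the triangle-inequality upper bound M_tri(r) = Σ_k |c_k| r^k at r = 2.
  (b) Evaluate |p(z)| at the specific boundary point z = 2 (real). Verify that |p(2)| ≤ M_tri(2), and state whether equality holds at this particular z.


Coefficients: c_0 = 3, c_1 = -3, c_2 = 1. Radius r = 2.
Part (a). Triangle bound: M_tri(r) = Σ_k |c_k| r^k
  = |3|·2^0 + |-3|·2^1 + |1|·2^2
  = 3 + 6 + 4 = 13.
This bounds M(r) := max_{|z|=r} |p(z)| from above; equality holds iff all terms c_k z^k can be made to align in phase at a single z on |z|=r.
Part (b). At z = 2 (real, on the circle |z| = r):
  p(2) = (3)·2^0 + (-3)·2^1 + (1)·2^2 = 1.
  |p(2)| = 1.
Check: |p(2)| = 1 ≤ 13 = M_tri(2). ✓ Equality does not hold at z = 2 (the coefficients have mixed signs, so the terms do not all align in phase there).

M_tri(2) = 13; |p(2)| = 1; equality at z=2: no.


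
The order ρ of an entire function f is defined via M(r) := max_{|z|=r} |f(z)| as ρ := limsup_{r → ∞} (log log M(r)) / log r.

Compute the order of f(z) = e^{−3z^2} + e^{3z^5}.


Each summand is entire of order 2 and 5 respectively (as in the single-exponential case). The order of a sum is at most the max of the orders, so ρ ≤ 5. For the lower bound: on |z|=r choose arg z so that 3z^5 is real positive; then |e^{3z^5}| = e^{3r^5} while |e^{-3z^2}| ≤ e^{3r^2} = o(e^{3r^5}). So |f| ≥ e^{3r^5}(1 − o(1)) and ρ ≥ 5. Hence ρ = max(2, 5) = 5.
Therefore ρ = 5.

Order ρ = 5.


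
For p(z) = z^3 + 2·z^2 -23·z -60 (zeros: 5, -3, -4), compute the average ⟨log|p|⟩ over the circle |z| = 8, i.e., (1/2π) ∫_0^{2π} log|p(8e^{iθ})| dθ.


Zeros: -4, -3, 5; r = 8.
Inside |z| < r: -4, -3, 5. Outside (|z| ≥ r): ∅.
p(0) = -60, so log|p(0)| = log(60) = 4.0943.
Apply Jensen: I(r) = log|p(0)| + Σ_k log(r/|z_k|), summed over zeros inside |z| < r.
  log(r/|z_k|) for z_k = 5: log(8/5) = 0.4700
  log(r/|z_k|) for z_k = -3: log(8/3) = 0.9808
  log(r/|z_k|) for z_k = -4: log(8/4) = 0.6931
Sum over inside zeros: 2.1440.
I(r) = log|p(0)| + (inside sum) = 4.0943 + 2.1440 = 6.2383.
Closed form (all zeros inside, monic): I(r) = n·log(r) = 3·log(8) = 6.2383. ✓

I(r) ≈ 6.2383.


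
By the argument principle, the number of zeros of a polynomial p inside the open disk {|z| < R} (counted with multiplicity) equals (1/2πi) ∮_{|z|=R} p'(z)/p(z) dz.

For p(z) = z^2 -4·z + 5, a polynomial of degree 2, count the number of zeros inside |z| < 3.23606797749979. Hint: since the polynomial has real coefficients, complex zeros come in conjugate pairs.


The zeros of p are: (2 + 1i), (2 - 1i).
Their magnitudes are: 2.236, 2.236.
Zeros with |z| < R = 3.23606797749979: (2 + 1i), (2 - 1i).
Count = 2.
By the argument principle, (1/2πi) ∮_{|z|=R} p'(z)/p(z) dz equals exactly this count.

Number of zeros inside |z| < 3.23606797749979: 2.


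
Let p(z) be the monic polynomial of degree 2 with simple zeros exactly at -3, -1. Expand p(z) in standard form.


The polynomial is p(z) = ∏_{α ∈ S} (z − α), where S = {-3, -1}.
Expanding the product yields: p(z) = z^2 + 4·z + 3.
The resulting polynomial has degree 2 and real coefficients as required.

p(z) = z^2 + 4·z + 3.


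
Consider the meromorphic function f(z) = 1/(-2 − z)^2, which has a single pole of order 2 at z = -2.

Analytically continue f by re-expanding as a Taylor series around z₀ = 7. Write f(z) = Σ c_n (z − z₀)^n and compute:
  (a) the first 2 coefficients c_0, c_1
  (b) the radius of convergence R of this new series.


Let w = z − z₀, so z = z₀ + w.
Then -2 − z = -2 − (z₀ + w) = (-2 − z₀) − w = -9 − w.
f(z) = 1/(-9 − w)^2 = (1/(-9)^2) · (1 − w/(-9))^{−2}.
By the binomial series (1−u)^{−2} = Σ_{n≥0} C(n+1, 1) u^n for |u|<1, with u = w/(-9):
  c_n = C(n+1, 1) / (-9)^(n+2).
  c_0 = 1/(-9)^2 = 1/81.
  c_1 = 2/(-9)^3 = -2/729.
The series is valid for |w/d| < 1, i.e. |z − z₀| < |d|.
Radius of convergence: R = |-2 − z₀| = |-9| = 9 (distance from z₀ to the singularity z = -2).

c_0 = 1/81, c_1 = -2/729; R = 9.


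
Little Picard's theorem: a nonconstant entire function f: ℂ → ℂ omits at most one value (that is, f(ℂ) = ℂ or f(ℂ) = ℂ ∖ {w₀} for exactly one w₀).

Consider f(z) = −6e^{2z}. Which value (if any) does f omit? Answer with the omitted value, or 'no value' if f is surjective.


Little Picard bounds the complement of f(ℂ) to at most one point.
e^{2z} is never zero on ℂ, so -6·e^{2z} takes every value in ℂ ∖ {0}. Adding 0 shifts the range to ℂ ∖ {0}. Thus f omits exactly the value 0.

Omitted value: 0.


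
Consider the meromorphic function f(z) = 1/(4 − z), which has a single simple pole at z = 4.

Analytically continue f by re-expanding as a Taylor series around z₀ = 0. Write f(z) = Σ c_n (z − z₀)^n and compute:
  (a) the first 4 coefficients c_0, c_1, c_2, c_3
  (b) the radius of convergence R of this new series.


Let w = z − z₀, so z = z₀ + w.
Then 4 − z = 4 − (z₀ + w) = (4 − z₀) − w = 4 − w.
f(z) = 1/(4 − w) = (1/(4)) · 1/(1 − w/(4)) = Σ_{n≥0} w^n / (4)^(n+1).
So c_n = 1/(4)^(n+1):
  c_0 = 1/(4)^1 = 1/4.
  c_1 = 1/(4)^2 = 1/16.
  c_2 = 1/(4)^3 = 1/64.
  c_3 = 1/(4)^4 = 1/256.
The series is valid for |w/d| < 1, i.e. |z − z₀| < |d|.
Radius of convergence: R = |4 − z₀| = |4| = 4 (distance from z₀ to the singularity z = 4).

c_0 = 1/4, c_1 = 1/16, c_2 = 1/64, c_3 = 1/256; R = 4.
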